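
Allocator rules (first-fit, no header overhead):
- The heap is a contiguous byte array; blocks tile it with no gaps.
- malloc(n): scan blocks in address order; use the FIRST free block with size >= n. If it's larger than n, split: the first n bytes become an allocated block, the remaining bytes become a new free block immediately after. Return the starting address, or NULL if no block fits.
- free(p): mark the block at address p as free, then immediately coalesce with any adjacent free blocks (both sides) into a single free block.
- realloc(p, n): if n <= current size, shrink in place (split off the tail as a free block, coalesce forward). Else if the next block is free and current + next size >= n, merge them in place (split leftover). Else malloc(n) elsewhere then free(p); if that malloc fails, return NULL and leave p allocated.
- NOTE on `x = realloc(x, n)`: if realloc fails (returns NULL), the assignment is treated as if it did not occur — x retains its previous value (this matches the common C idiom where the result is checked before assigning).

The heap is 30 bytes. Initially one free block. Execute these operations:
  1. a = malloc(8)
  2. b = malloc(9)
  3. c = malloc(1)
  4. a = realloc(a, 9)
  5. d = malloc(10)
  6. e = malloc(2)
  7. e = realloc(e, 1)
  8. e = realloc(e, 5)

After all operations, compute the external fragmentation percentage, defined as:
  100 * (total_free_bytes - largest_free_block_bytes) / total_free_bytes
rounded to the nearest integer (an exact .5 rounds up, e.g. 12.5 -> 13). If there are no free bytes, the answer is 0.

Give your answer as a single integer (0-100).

Answer: 50

Derivation:
Op 1: a = malloc(8) -> a = 0; heap: [0-7 ALLOC][8-29 FREE]
Op 2: b = malloc(9) -> b = 8; heap: [0-7 ALLOC][8-16 ALLOC][17-29 FREE]
Op 3: c = malloc(1) -> c = 17; heap: [0-7 ALLOC][8-16 ALLOC][17-17 ALLOC][18-29 FREE]
Op 4: a = realloc(a, 9) -> a = 18; heap: [0-7 FREE][8-16 ALLOC][17-17 ALLOC][18-26 ALLOC][27-29 FREE]
Op 5: d = malloc(10) -> d = NULL; heap: [0-7 FREE][8-16 ALLOC][17-17 ALLOC][18-26 ALLOC][27-29 FREE]
Op 6: e = malloc(2) -> e = 0; heap: [0-1 ALLOC][2-7 FREE][8-16 ALLOC][17-17 ALLOC][18-26 ALLOC][27-29 FREE]
Op 7: e = realloc(e, 1) -> e = 0; heap: [0-0 ALLOC][1-7 FREE][8-16 ALLOC][17-17 ALLOC][18-26 ALLOC][27-29 FREE]
Op 8: e = realloc(e, 5) -> e = 0; heap: [0-4 ALLOC][5-7 FREE][8-16 ALLOC][17-17 ALLOC][18-26 ALLOC][27-29 FREE]
Free blocks: [3 3] total_free=6 largest=3 -> 100*(6-3)/6 = 300/6 = 50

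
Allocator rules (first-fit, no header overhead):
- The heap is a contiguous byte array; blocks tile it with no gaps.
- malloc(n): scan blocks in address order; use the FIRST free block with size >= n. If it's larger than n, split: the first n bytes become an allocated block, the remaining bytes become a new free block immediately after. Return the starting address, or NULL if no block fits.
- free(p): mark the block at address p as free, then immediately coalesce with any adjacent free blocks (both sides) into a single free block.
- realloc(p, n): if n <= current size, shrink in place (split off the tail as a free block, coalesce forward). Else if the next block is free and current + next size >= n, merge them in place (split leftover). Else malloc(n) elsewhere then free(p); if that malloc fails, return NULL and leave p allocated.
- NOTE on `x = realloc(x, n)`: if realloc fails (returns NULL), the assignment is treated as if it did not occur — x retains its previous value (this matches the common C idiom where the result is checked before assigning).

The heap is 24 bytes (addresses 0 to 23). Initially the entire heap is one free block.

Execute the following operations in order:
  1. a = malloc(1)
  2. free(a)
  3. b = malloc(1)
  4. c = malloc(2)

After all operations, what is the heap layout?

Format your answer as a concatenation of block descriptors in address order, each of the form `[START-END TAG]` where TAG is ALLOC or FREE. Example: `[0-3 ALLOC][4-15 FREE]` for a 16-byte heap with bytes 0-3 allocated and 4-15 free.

Op 1: a = malloc(1) -> a = 0; heap: [0-0 ALLOC][1-23 FREE]
Op 2: free(a) -> (freed a); heap: [0-23 FREE]
Op 3: b = malloc(1) -> b = 0; heap: [0-0 ALLOC][1-23 FREE]
Op 4: c = malloc(2) -> c = 1; heap: [0-0 ALLOC][1-2 ALLOC][3-23 FREE]

Answer: [0-0 ALLOC][1-2 ALLOC][3-23 FREE]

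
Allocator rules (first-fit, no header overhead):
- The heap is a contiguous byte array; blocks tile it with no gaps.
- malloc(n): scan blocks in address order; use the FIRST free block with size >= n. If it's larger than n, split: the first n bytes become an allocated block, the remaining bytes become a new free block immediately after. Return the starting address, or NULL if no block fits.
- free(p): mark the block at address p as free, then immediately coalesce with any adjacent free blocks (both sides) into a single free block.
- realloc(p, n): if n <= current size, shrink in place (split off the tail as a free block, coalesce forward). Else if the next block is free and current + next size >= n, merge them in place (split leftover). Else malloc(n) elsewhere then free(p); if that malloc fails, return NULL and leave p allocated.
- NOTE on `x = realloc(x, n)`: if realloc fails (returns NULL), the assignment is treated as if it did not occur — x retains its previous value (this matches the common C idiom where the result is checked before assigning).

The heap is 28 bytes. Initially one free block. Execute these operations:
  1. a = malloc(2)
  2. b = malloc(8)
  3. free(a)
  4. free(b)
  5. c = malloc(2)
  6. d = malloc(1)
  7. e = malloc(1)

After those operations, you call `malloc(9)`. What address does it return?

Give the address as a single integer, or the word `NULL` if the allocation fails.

Answer: 4

Derivation:
Op 1: a = malloc(2) -> a = 0; heap: [0-1 ALLOC][2-27 FREE]
Op 2: b = malloc(8) -> b = 2; heap: [0-1 ALLOC][2-9 ALLOC][10-27 FREE]
Op 3: free(a) -> (freed a); heap: [0-1 FREE][2-9 ALLOC][10-27 FREE]
Op 4: free(b) -> (freed b); heap: [0-27 FREE]
Op 5: c = malloc(2) -> c = 0; heap: [0-1 ALLOC][2-27 FREE]
Op 6: d = malloc(1) -> d = 2; heap: [0-1 ALLOC][2-2 ALLOC][3-27 FREE]
Op 7: e = malloc(1) -> e = 3; heap: [0-1 ALLOC][2-2 ALLOC][3-3 ALLOC][4-27 FREE]
malloc(9): first-fit scan over [0-1 ALLOC][2-2 ALLOC][3-3 ALLOC][4-27 FREE] -> 4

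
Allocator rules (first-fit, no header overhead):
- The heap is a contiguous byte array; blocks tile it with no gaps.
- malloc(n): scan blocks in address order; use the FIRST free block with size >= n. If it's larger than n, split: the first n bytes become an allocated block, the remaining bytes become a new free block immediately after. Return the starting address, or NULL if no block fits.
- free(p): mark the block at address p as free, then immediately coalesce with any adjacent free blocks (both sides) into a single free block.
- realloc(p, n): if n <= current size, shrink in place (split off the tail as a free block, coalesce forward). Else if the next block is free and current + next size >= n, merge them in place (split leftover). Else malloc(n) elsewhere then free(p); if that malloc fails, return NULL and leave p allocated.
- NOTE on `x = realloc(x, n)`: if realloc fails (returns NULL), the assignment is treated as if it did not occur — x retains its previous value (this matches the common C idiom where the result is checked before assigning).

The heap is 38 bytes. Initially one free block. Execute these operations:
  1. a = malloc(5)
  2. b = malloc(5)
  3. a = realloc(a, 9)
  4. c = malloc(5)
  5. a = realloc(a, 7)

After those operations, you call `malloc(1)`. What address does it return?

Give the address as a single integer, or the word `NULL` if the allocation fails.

Answer: 17

Derivation:
Op 1: a = malloc(5) -> a = 0; heap: [0-4 ALLOC][5-37 FREE]
Op 2: b = malloc(5) -> b = 5; heap: [0-4 ALLOC][5-9 ALLOC][10-37 FREE]
Op 3: a = realloc(a, 9) -> a = 10; heap: [0-4 FREE][5-9 ALLOC][10-18 ALLOC][19-37 FREE]
Op 4: c = malloc(5) -> c = 0; heap: [0-4 ALLOC][5-9 ALLOC][10-18 ALLOC][19-37 FREE]
Op 5: a = realloc(a, 7) -> a = 10; heap: [0-4 ALLOC][5-9 ALLOC][10-16 ALLOC][17-37 FREE]
malloc(1): first-fit scan over [0-4 ALLOC][5-9 ALLOC][10-16 ALLOC][17-37 FREE] -> 17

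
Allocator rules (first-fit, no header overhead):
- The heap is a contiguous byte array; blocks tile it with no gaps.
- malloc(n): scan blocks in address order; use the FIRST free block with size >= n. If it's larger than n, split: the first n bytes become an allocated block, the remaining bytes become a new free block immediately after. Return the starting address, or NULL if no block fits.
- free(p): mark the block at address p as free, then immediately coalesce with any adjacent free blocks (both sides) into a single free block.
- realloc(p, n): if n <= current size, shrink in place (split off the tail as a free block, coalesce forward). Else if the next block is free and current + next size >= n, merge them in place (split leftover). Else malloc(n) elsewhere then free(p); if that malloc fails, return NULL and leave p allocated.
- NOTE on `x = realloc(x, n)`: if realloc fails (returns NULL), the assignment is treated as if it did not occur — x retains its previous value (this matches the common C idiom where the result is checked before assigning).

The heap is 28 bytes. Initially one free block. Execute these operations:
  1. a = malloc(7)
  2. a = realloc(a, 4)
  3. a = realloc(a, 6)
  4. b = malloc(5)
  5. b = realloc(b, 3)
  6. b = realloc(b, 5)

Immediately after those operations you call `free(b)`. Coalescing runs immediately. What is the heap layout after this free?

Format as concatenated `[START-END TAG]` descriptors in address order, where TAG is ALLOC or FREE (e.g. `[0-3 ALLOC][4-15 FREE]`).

Op 1: a = malloc(7) -> a = 0; heap: [0-6 ALLOC][7-27 FREE]
Op 2: a = realloc(a, 4) -> a = 0; heap: [0-3 ALLOC][4-27 FREE]
Op 3: a = realloc(a, 6) -> a = 0; heap: [0-5 ALLOC][6-27 FREE]
Op 4: b = malloc(5) -> b = 6; heap: [0-5 ALLOC][6-10 ALLOC][11-27 FREE]
Op 5: b = realloc(b, 3) -> b = 6; heap: [0-5 ALLOC][6-8 ALLOC][9-27 FREE]
Op 6: b = realloc(b, 5) -> b = 6; heap: [0-5 ALLOC][6-10 ALLOC][11-27 FREE]
free(b): b = 6 -> block [6-10 ALLOC]; mark free, coalesce with adjacent free neighbors -> [0-5 ALLOC][6-27 FREE]

Answer: [0-5 ALLOC][6-27 FREE]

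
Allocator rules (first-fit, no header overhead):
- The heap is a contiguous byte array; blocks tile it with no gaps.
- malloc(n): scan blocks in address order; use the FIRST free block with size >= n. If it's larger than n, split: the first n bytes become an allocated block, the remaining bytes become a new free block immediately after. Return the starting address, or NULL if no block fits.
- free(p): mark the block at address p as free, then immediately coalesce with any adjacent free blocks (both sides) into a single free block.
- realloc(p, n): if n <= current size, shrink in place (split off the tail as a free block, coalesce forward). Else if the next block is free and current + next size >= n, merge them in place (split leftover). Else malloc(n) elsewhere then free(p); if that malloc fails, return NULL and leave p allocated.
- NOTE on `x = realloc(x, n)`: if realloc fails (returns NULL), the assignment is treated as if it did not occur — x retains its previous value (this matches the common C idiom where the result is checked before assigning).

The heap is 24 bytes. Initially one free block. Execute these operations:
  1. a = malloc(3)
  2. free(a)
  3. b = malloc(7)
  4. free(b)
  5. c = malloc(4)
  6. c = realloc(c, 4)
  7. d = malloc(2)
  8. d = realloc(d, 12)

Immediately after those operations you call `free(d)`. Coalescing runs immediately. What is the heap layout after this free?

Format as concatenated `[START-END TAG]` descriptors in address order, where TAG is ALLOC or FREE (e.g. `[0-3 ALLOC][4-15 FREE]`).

Op 1: a = malloc(3) -> a = 0; heap: [0-2 ALLOC][3-23 FREE]
Op 2: free(a) -> (freed a); heap: [0-23 FREE]
Op 3: b = malloc(7) -> b = 0; heap: [0-6 ALLOC][7-23 FREE]
Op 4: free(b) -> (freed b); heap: [0-23 FREE]
Op 5: c = malloc(4) -> c = 0; heap: [0-3 ALLOC][4-23 FREE]
Op 6: c = realloc(c, 4) -> c = 0; heap: [0-3 ALLOC][4-23 FREE]
Op 7: d = malloc(2) -> d = 4; heap: [0-3 ALLOC][4-5 ALLOC][6-23 FREE]
Op 8: d = realloc(d, 12) -> d = 4; heap: [0-3 ALLOC][4-15 ALLOC][16-23 FREE]
free(d): d = 4 -> block [4-15 ALLOC]; mark free, coalesce with adjacent free neighbors -> [0-3 ALLOC][4-23 FREE]

Answer: [0-3 ALLOC][4-23 FREE]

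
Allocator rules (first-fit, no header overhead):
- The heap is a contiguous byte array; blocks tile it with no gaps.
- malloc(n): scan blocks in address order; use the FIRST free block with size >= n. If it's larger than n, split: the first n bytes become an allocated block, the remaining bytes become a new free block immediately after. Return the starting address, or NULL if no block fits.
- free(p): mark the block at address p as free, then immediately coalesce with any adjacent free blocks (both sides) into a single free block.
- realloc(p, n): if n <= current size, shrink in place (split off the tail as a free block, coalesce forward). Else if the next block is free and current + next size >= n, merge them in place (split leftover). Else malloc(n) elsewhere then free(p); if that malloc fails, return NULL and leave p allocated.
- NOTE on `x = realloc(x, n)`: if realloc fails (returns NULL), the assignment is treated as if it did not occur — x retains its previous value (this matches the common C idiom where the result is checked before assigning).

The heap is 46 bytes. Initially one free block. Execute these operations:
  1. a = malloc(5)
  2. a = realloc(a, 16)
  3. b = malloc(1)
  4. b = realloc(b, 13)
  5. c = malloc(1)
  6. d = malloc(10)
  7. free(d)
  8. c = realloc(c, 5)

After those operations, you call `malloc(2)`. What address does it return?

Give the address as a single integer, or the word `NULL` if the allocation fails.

Op 1: a = malloc(5) -> a = 0; heap: [0-4 ALLOC][5-45 FREE]
Op 2: a = realloc(a, 16) -> a = 0; heap: [0-15 ALLOC][16-45 FREE]
Op 3: b = malloc(1) -> b = 16; heap: [0-15 ALLOC][16-16 ALLOC][17-45 FREE]
Op 4: b = realloc(b, 13) -> b = 16; heap: [0-15 ALLOC][16-28 ALLOC][29-45 FREE]
Op 5: c = malloc(1) -> c = 29; heap: [0-15 ALLOC][16-28 ALLOC][29-29 ALLOC][30-45 FREE]
Op 6: d = malloc(10) -> d = 30; heap: [0-15 ALLOC][16-28 ALLOC][29-29 ALLOC][30-39 ALLOC][40-45 FREE]
Op 7: free(d) -> (freed d); heap: [0-15 ALLOC][16-28 ALLOC][29-29 ALLOC][30-45 FREE]
Op 8: c = realloc(c, 5) -> c = 29; heap: [0-15 ALLOC][16-28 ALLOC][29-33 ALLOC][34-45 FREE]
malloc(2): first-fit scan over [0-15 ALLOC][16-28 ALLOC][29-33 ALLOC][34-45 FREE] -> 34

Answer: 34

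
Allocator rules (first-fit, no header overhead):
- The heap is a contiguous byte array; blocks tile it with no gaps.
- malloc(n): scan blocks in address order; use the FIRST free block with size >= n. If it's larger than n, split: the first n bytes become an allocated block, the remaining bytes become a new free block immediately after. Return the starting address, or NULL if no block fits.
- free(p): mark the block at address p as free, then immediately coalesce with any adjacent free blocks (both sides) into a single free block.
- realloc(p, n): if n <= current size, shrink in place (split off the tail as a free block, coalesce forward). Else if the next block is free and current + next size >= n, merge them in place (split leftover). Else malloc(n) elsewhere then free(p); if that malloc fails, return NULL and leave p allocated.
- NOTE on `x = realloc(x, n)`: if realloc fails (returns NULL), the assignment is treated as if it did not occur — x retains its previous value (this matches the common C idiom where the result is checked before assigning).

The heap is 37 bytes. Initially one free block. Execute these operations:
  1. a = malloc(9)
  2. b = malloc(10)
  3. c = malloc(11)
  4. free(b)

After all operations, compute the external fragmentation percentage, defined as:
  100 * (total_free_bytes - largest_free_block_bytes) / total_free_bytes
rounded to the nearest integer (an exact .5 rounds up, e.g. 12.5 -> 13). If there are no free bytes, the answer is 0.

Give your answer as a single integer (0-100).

Op 1: a = malloc(9) -> a = 0; heap: [0-8 ALLOC][9-36 FREE]
Op 2: b = malloc(10) -> b = 9; heap: [0-8 ALLOC][9-18 ALLOC][19-36 FREE]
Op 3: c = malloc(11) -> c = 19; heap: [0-8 ALLOC][9-18 ALLOC][19-29 ALLOC][30-36 FREE]
Op 4: free(b) -> (freed b); heap: [0-8 ALLOC][9-18 FREE][19-29 ALLOC][30-36 FREE]
Free blocks: [10 7] total_free=17 largest=10 -> 100*(17-10)/17 = 700/17 ≈ 41.176 -> rounds to 41

Answer: 41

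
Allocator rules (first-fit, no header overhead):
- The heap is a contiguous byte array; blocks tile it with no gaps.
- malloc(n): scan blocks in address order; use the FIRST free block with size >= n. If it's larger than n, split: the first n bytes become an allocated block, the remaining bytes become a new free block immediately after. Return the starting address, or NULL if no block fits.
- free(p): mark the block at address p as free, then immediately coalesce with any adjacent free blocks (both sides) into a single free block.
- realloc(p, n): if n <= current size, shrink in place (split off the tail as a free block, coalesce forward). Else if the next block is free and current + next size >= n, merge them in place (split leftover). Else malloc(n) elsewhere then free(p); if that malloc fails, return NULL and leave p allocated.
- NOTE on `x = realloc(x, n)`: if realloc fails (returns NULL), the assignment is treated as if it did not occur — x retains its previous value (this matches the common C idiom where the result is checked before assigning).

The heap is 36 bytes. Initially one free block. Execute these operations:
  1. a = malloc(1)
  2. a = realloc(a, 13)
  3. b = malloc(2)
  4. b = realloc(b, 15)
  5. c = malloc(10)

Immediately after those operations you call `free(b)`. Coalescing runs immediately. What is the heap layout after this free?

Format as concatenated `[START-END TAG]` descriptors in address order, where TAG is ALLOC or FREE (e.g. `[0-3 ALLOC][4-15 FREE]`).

Op 1: a = malloc(1) -> a = 0; heap: [0-0 ALLOC][1-35 FREE]
Op 2: a = realloc(a, 13) -> a = 0; heap: [0-12 ALLOC][13-35 FREE]
Op 3: b = malloc(2) -> b = 13; heap: [0-12 ALLOC][13-14 ALLOC][15-35 FREE]
Op 4: b = realloc(b, 15) -> b = 13; heap: [0-12 ALLOC][13-27 ALLOC][28-35 FREE]
Op 5: c = malloc(10) -> c = NULL; heap: [0-12 ALLOC][13-27 ALLOC][28-35 FREE]
free(b): b = 13 -> block [13-27 ALLOC]; mark free, coalesce with adjacent free neighbors -> [0-12 ALLOC][13-35 FREE]

Answer: [0-12 ALLOC][13-35 FREE]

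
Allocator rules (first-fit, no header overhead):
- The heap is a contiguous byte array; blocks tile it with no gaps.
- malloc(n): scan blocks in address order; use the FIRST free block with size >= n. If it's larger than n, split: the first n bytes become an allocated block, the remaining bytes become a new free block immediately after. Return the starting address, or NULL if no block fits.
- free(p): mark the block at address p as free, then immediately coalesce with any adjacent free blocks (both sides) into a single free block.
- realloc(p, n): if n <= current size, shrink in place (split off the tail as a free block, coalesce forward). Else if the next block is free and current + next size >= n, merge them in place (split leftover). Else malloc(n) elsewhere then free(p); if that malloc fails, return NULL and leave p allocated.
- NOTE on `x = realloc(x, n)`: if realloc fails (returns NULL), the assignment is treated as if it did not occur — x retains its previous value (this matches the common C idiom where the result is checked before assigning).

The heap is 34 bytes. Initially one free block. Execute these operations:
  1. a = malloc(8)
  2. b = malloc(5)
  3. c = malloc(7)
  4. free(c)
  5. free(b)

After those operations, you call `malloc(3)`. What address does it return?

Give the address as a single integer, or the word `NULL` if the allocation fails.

Answer: 8

Derivation:
Op 1: a = malloc(8) -> a = 0; heap: [0-7 ALLOC][8-33 FREE]
Op 2: b = malloc(5) -> b = 8; heap: [0-7 ALLOC][8-12 ALLOC][13-33 FREE]
Op 3: c = malloc(7) -> c = 13; heap: [0-7 ALLOC][8-12 ALLOC][13-19 ALLOC][20-33 FREE]
Op 4: free(c) -> (freed c); heap: [0-7 ALLOC][8-12 ALLOC][13-33 FREE]
Op 5: free(b) -> (freed b); heap: [0-7 ALLOC][8-33 FREE]
malloc(3): first-fit scan over [0-7 ALLOC][8-33 FREE] -> 8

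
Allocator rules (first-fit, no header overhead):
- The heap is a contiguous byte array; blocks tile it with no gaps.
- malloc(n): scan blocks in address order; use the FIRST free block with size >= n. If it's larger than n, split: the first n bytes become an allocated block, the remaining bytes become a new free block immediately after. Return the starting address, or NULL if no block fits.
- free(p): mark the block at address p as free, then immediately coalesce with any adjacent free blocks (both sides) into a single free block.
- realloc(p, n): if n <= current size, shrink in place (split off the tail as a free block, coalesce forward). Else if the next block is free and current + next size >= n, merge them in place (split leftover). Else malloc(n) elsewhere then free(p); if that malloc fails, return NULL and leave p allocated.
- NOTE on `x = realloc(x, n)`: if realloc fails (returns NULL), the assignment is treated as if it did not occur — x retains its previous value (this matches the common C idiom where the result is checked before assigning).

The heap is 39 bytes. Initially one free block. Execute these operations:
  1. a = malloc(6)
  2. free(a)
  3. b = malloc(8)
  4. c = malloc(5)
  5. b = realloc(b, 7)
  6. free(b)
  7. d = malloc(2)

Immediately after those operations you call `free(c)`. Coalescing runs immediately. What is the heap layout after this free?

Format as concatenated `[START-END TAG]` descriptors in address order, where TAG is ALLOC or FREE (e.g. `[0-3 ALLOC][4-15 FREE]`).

Op 1: a = malloc(6) -> a = 0; heap: [0-5 ALLOC][6-38 FREE]
Op 2: free(a) -> (freed a); heap: [0-38 FREE]
Op 3: b = malloc(8) -> b = 0; heap: [0-7 ALLOC][8-38 FREE]
Op 4: c = malloc(5) -> c = 8; heap: [0-7 ALLOC][8-12 ALLOC][13-38 FREE]
Op 5: b = realloc(b, 7) -> b = 0; heap: [0-6 ALLOC][7-7 FREE][8-12 ALLOC][13-38 FREE]
Op 6: free(b) -> (freed b); heap: [0-7 FREE][8-12 ALLOC][13-38 FREE]
Op 7: d = malloc(2) -> d = 0; heap: [0-1 ALLOC][2-7 FREE][8-12 ALLOC][13-38 FREE]
free(c): c = 8 -> block [8-12 ALLOC]; mark free, coalesce with adjacent free neighbors -> [0-1 ALLOC][2-38 FREE]

Answer: [0-1 ALLOC][2-38 FREE]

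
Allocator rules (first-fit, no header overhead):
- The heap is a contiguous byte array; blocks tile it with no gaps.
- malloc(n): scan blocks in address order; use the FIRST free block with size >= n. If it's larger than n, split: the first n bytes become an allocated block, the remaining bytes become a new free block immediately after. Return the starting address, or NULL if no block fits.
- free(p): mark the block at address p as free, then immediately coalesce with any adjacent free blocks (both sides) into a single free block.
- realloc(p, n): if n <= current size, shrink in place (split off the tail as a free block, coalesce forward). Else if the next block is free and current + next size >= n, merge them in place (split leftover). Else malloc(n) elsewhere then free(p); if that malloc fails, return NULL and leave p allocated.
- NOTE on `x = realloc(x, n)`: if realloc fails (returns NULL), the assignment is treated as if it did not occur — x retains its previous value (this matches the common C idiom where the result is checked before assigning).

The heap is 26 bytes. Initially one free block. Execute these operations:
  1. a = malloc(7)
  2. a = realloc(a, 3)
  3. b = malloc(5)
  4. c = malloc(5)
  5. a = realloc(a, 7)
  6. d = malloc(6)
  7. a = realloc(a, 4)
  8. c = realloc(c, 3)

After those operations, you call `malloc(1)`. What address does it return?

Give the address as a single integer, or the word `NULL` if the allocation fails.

Answer: 0

Derivation:
Op 1: a = malloc(7) -> a = 0; heap: [0-6 ALLOC][7-25 FREE]
Op 2: a = realloc(a, 3) -> a = 0; heap: [0-2 ALLOC][3-25 FREE]
Op 3: b = malloc(5) -> b = 3; heap: [0-2 ALLOC][3-7 ALLOC][8-25 FREE]
Op 4: c = malloc(5) -> c = 8; heap: [0-2 ALLOC][3-7 ALLOC][8-12 ALLOC][13-25 FREE]
Op 5: a = realloc(a, 7) -> a = 13; heap: [0-2 FREE][3-7 ALLOC][8-12 ALLOC][13-19 ALLOC][20-25 FREE]
Op 6: d = malloc(6) -> d = 20; heap: [0-2 FREE][3-7 ALLOC][8-12 ALLOC][13-19 ALLOC][20-25 ALLOC]
Op 7: a = realloc(a, 4) -> a = 13; heap: [0-2 FREE][3-7 ALLOC][8-12 ALLOC][13-16 ALLOC][17-19 FREE][20-25 ALLOC]
Op 8: c = realloc(c, 3) -> c = 8; heap: [0-2 FREE][3-7 ALLOC][8-10 ALLOC][11-12 FREE][13-16 ALLOC][17-19 FREE][20-25 ALLOC]
malloc(1): first-fit scan over [0-2 FREE][3-7 ALLOC][8-10 ALLOC][11-12 FREE][13-16 ALLOC][17-19 FREE][20-25 ALLOC] -> 0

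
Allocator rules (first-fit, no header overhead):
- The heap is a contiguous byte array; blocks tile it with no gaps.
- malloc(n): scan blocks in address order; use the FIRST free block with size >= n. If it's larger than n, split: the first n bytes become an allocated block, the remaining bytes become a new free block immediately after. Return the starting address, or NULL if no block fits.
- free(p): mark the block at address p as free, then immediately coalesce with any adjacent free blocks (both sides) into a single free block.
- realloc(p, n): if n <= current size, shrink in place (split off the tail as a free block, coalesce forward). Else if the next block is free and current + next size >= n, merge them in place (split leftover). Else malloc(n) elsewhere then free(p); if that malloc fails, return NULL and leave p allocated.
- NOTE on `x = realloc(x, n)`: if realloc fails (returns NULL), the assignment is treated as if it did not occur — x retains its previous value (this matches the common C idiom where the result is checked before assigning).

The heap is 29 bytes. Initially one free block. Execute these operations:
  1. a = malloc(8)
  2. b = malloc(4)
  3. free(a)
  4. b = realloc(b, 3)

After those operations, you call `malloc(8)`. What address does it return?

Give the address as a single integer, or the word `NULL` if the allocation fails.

Op 1: a = malloc(8) -> a = 0; heap: [0-7 ALLOC][8-28 FREE]
Op 2: b = malloc(4) -> b = 8; heap: [0-7 ALLOC][8-11 ALLOC][12-28 FREE]
Op 3: free(a) -> (freed a); heap: [0-7 FREE][8-11 ALLOC][12-28 FREE]
Op 4: b = realloc(b, 3) -> b = 8; heap: [0-7 FREE][8-10 ALLOC][11-28 FREE]
malloc(8): first-fit scan over [0-7 FREE][8-10 ALLOC][11-28 FREE] -> 0

Answer: 0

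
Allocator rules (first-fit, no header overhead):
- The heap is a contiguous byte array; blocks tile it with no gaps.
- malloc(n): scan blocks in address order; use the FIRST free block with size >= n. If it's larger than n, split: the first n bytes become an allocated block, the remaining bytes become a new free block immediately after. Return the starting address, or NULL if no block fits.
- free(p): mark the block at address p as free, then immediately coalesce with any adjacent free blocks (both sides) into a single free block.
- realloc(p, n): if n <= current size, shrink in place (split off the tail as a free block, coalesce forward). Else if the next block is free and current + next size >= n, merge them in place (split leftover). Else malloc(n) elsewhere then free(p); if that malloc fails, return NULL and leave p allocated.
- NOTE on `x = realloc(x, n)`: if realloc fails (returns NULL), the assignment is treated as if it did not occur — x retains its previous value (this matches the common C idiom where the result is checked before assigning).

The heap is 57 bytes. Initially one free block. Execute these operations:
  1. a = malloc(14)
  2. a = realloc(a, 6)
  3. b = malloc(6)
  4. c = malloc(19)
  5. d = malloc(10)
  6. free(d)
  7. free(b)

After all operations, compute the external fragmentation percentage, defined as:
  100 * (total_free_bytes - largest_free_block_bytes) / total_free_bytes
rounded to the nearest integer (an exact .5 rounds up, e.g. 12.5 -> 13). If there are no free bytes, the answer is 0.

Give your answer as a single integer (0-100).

Op 1: a = malloc(14) -> a = 0; heap: [0-13 ALLOC][14-56 FREE]
Op 2: a = realloc(a, 6) -> a = 0; heap: [0-5 ALLOC][6-56 FREE]
Op 3: b = malloc(6) -> b = 6; heap: [0-5 ALLOC][6-11 ALLOC][12-56 FREE]
Op 4: c = malloc(19) -> c = 12; heap: [0-5 ALLOC][6-11 ALLOC][12-30 ALLOC][31-56 FREE]
Op 5: d = malloc(10) -> d = 31; heap: [0-5 ALLOC][6-11 ALLOC][12-30 ALLOC][31-40 ALLOC][41-56 FREE]
Op 6: free(d) -> (freed d); heap: [0-5 ALLOC][6-11 ALLOC][12-30 ALLOC][31-56 FREE]
Op 7: free(b) -> (freed b); heap: [0-5 ALLOC][6-11 FREE][12-30 ALLOC][31-56 FREE]
Free blocks: [6 26] total_free=32 largest=26 -> 100*(32-26)/32 = 600/32 = 18.75 -> rounds to 19

Answer: 19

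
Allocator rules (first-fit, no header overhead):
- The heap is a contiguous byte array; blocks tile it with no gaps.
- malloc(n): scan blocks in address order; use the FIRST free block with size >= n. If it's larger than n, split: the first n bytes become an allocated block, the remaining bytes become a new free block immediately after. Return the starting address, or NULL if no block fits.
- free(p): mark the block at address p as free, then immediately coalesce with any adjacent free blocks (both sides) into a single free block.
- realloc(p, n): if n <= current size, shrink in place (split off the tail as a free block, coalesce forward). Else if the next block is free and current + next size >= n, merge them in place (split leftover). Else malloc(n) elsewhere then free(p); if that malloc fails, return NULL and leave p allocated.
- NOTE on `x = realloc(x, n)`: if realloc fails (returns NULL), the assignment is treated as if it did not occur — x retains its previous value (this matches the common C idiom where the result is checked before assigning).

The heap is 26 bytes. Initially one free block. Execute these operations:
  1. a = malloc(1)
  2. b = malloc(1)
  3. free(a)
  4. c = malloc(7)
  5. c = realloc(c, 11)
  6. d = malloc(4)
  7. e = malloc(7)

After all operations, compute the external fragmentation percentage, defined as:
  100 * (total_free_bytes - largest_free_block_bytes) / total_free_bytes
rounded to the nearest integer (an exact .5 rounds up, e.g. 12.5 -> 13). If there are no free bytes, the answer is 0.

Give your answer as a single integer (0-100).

Answer: 33

Derivation:
Op 1: a = malloc(1) -> a = 0; heap: [0-0 ALLOC][1-25 FREE]
Op 2: b = malloc(1) -> b = 1; heap: [0-0 ALLOC][1-1 ALLOC][2-25 FREE]
Op 3: free(a) -> (freed a); heap: [0-0 FREE][1-1 ALLOC][2-25 FREE]
Op 4: c = malloc(7) -> c = 2; heap: [0-0 FREE][1-1 ALLOC][2-8 ALLOC][9-25 FREE]
Op 5: c = realloc(c, 11) -> c = 2; heap: [0-0 FREE][1-1 ALLOC][2-12 ALLOC][13-25 FREE]
Op 6: d = malloc(4) -> d = 13; heap: [0-0 FREE][1-1 ALLOC][2-12 ALLOC][13-16 ALLOC][17-25 FREE]
Op 7: e = malloc(7) -> e = 17; heap: [0-0 FREE][1-1 ALLOC][2-12 ALLOC][13-16 ALLOC][17-23 ALLOC][24-25 FREE]
Free blocks: [1 2] total_free=3 largest=2 -> 100*(3-2)/3 = 100/3 ≈ 33.333 -> rounds to 33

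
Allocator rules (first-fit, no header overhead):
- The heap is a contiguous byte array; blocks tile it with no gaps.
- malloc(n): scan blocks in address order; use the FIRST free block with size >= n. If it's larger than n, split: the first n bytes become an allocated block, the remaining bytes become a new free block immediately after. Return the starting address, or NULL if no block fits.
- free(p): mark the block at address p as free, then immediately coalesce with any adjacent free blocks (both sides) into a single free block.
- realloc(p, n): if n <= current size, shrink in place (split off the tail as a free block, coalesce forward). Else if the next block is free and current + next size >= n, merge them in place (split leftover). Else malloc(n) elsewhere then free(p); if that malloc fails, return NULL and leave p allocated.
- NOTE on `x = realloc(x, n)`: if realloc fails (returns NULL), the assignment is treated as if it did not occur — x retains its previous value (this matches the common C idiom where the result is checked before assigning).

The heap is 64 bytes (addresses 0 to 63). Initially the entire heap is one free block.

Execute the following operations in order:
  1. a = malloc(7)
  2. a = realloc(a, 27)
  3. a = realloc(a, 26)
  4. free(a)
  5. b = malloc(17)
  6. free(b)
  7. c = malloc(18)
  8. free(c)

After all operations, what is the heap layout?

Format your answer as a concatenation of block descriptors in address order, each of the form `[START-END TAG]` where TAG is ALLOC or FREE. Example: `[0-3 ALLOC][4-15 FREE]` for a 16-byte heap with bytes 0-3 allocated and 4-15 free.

Op 1: a = malloc(7) -> a = 0; heap: [0-6 ALLOC][7-63 FREE]
Op 2: a = realloc(a, 27) -> a = 0; heap: [0-26 ALLOC][27-63 FREE]
Op 3: a = realloc(a, 26) -> a = 0; heap: [0-25 ALLOC][26-63 FREE]
Op 4: free(a) -> (freed a); heap: [0-63 FREE]
Op 5: b = malloc(17) -> b = 0; heap: [0-16 ALLOC][17-63 FREE]
Op 6: free(b) -> (freed b); heap: [0-63 FREE]
Op 7: c = malloc(18) -> c = 0; heap: [0-17 ALLOC][18-63 FREE]
Op 8: free(c) -> (freed c); heap: [0-63 FREE]

Answer: [0-63 FREE]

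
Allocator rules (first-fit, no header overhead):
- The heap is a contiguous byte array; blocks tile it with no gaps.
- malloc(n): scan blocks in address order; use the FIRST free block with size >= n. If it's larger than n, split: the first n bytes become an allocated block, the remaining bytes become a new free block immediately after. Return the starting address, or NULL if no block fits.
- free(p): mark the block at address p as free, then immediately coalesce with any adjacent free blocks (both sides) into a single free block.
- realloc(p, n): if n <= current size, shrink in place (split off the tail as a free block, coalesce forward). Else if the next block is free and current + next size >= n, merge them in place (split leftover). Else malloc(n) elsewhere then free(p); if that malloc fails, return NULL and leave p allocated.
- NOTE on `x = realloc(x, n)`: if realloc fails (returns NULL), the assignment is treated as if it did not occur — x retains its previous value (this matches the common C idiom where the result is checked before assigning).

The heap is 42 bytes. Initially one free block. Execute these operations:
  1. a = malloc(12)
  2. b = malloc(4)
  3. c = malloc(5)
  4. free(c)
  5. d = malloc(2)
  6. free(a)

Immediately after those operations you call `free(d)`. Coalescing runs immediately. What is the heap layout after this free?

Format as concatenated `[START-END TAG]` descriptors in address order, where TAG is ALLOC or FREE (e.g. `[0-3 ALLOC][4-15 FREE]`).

Answer: [0-11 FREE][12-15 ALLOC][16-41 FREE]

Derivation:
Op 1: a = malloc(12) -> a = 0; heap: [0-11 ALLOC][12-41 FREE]
Op 2: b = malloc(4) -> b = 12; heap: [0-11 ALLOC][12-15 ALLOC][16-41 FREE]
Op 3: c = malloc(5) -> c = 16; heap: [0-11 ALLOC][12-15 ALLOC][16-20 ALLOC][21-41 FREE]
Op 4: free(c) -> (freed c); heap: [0-11 ALLOC][12-15 ALLOC][16-41 FREE]
Op 5: d = malloc(2) -> d = 16; heap: [0-11 ALLOC][12-15 ALLOC][16-17 ALLOC][18-41 FREE]
Op 6: free(a) -> (freed a); heap: [0-11 FREE][12-15 ALLOC][16-17 ALLOC][18-41 FREE]
free(d): d = 16 -> block [16-17 ALLOC]; mark free, coalesce with adjacent free neighbors -> [0-11 FREE][12-15 ALLOC][16-41 FREE]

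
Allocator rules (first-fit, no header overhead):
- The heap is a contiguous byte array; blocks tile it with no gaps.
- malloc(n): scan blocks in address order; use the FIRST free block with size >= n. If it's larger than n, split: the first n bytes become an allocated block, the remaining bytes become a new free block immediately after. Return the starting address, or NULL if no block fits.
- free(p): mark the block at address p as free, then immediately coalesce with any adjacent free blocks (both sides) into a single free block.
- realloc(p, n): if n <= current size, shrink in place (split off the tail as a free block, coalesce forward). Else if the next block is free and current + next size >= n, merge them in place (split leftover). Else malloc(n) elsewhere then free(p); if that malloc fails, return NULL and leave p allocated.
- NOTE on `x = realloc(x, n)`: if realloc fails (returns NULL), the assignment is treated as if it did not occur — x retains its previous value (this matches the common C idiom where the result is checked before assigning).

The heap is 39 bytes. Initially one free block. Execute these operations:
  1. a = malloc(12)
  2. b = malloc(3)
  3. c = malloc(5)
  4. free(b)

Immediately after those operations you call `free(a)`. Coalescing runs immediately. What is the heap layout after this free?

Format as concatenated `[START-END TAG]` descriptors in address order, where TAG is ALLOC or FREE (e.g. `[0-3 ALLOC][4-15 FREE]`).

Op 1: a = malloc(12) -> a = 0; heap: [0-11 ALLOC][12-38 FREE]
Op 2: b = malloc(3) -> b = 12; heap: [0-11 ALLOC][12-14 ALLOC][15-38 FREE]
Op 3: c = malloc(5) -> c = 15; heap: [0-11 ALLOC][12-14 ALLOC][15-19 ALLOC][20-38 FREE]
Op 4: free(b) -> (freed b); heap: [0-11 ALLOC][12-14 FREE][15-19 ALLOC][20-38 FREE]
free(a): a = 0 -> block [0-11 ALLOC]; mark free, coalesce with adjacent free neighbors -> [0-14 FREE][15-19 ALLOC][20-38 FREE]

Answer: [0-14 FREE][15-19 ALLOC][20-38 FREE]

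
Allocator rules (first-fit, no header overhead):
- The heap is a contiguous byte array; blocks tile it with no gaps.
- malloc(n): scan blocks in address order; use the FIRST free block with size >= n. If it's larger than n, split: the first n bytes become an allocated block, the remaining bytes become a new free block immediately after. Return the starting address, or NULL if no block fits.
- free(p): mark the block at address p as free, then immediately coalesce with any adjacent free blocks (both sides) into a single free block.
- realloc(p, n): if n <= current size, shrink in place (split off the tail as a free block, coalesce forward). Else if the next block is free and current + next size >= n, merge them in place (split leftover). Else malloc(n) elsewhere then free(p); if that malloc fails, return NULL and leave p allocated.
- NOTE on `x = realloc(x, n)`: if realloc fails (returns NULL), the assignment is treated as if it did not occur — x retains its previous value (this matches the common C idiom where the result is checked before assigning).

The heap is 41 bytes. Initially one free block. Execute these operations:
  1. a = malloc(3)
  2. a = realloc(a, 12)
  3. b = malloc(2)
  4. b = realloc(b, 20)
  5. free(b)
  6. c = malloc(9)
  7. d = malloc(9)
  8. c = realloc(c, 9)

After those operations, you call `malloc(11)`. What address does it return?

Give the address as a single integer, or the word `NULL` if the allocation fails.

Op 1: a = malloc(3) -> a = 0; heap: [0-2 ALLOC][3-40 FREE]
Op 2: a = realloc(a, 12) -> a = 0; heap: [0-11 ALLOC][12-40 FREE]
Op 3: b = malloc(2) -> b = 12; heap: [0-11 ALLOC][12-13 ALLOC][14-40 FREE]
Op 4: b = realloc(b, 20) -> b = 12; heap: [0-11 ALLOC][12-31 ALLOC][32-40 FREE]
Op 5: free(b) -> (freed b); heap: [0-11 ALLOC][12-40 FREE]
Op 6: c = malloc(9) -> c = 12; heap: [0-11 ALLOC][12-20 ALLOC][21-40 FREE]
Op 7: d = malloc(9) -> d = 21; heap: [0-11 ALLOC][12-20 ALLOC][21-29 ALLOC][30-40 FREE]
Op 8: c = realloc(c, 9) -> c = 12; heap: [0-11 ALLOC][12-20 ALLOC][21-29 ALLOC][30-40 FREE]
malloc(11): first-fit scan over [0-11 ALLOC][12-20 ALLOC][21-29 ALLOC][30-40 FREE] -> 30

Answer: 30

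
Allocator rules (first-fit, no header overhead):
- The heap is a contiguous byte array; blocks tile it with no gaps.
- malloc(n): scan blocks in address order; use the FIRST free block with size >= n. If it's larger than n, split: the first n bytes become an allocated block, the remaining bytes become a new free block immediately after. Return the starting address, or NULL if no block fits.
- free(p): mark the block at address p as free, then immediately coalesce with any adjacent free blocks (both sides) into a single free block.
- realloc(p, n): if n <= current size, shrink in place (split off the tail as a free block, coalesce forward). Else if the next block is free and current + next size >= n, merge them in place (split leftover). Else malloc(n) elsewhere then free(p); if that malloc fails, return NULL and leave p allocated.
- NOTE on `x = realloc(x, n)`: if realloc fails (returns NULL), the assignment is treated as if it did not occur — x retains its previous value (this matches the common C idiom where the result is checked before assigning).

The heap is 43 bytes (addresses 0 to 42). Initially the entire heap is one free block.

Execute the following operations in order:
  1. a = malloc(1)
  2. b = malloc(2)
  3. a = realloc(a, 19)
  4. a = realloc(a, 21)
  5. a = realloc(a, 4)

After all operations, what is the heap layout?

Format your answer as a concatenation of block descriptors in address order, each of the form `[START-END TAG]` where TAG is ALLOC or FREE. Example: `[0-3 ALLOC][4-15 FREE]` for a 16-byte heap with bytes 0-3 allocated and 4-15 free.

Answer: [0-0 FREE][1-2 ALLOC][3-6 ALLOC][7-42 FREE]

Derivation:
Op 1: a = malloc(1) -> a = 0; heap: [0-0 ALLOC][1-42 FREE]
Op 2: b = malloc(2) -> b = 1; heap: [0-0 ALLOC][1-2 ALLOC][3-42 FREE]
Op 3: a = realloc(a, 19) -> a = 3; heap: [0-0 FREE][1-2 ALLOC][3-21 ALLOC][22-42 FREE]
Op 4: a = realloc(a, 21) -> a = 3; heap: [0-0 FREE][1-2 ALLOC][3-23 ALLOC][24-42 FREE]
Op 5: a = realloc(a, 4) -> a = 3; heap: [0-0 FREE][1-2 ALLOC][3-6 ALLOC][7-42 FREE]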